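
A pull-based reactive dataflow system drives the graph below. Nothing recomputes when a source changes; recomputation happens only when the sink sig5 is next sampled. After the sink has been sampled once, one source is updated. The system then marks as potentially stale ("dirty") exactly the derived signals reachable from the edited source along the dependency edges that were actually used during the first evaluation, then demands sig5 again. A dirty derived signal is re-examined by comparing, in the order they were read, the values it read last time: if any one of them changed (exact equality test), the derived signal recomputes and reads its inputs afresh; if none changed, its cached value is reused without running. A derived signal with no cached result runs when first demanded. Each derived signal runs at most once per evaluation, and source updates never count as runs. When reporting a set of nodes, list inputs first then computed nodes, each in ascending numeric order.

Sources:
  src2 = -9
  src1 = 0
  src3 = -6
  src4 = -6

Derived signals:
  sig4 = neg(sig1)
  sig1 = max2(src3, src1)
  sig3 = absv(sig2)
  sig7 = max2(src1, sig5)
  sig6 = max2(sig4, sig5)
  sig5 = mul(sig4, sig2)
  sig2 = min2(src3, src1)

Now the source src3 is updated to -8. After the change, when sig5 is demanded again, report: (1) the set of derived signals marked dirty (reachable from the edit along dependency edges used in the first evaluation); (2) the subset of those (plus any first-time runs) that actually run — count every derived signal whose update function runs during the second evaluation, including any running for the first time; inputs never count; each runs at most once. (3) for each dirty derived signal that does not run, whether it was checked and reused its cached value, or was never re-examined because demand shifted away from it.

Marked dirty: sig1, sig2, sig4, sig5.
Derived signals that run: sig1, sig2, sig5 — 3 in total.
Checked but reused from cache: sig4.
Key observation: the cutoff stops propagation at sig4 — its inputs' values are unchanged, so it reuses its cache.

First evaluation (everything demanded from the output):
  sig1 = max2(-6, 0) = 0
  sig2 = min2(-6, 0) = -6
  sig4 = neg(0) = 0
  sig5 = mul(0, -6) = 0

Propagation after the edit:
  sig1: runs — src3 -6->-8; result 0 (same value as before).
  sig2: runs — src3 -6->-8; result -8.
  sig4: checked — values it read are unchanged (sig1 unchanged); reused cached 0 without running.
  sig5: runs — sig2 -6->-8; result 0 (same value as before).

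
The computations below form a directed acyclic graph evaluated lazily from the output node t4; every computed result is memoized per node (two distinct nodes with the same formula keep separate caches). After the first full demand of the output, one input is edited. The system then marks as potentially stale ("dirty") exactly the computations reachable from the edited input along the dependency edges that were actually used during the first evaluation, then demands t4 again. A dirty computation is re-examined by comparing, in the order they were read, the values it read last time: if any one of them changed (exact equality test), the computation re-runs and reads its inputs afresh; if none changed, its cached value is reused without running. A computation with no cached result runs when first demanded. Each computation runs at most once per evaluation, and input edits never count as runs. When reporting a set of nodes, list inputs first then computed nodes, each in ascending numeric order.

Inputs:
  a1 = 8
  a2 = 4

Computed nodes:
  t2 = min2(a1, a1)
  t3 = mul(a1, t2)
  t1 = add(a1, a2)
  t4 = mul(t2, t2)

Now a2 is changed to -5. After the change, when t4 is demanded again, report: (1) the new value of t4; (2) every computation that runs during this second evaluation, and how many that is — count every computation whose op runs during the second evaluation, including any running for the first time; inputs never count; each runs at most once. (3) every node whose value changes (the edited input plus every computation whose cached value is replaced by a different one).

First demand of the output computes:
  t2 = min2(8, 8) = 8
  t4 = mul(8, 8) = 64

After the edit, cleaning proceeds:
  a2 only reaches undemanded nodes; the second demand re-runs nothing.

Note the shortcut — a2 feeds only undemanded nodes, so no recomputation happens.

Demanding t4 again yields 64.
0 computations run: none.
The nodes whose values change: a2.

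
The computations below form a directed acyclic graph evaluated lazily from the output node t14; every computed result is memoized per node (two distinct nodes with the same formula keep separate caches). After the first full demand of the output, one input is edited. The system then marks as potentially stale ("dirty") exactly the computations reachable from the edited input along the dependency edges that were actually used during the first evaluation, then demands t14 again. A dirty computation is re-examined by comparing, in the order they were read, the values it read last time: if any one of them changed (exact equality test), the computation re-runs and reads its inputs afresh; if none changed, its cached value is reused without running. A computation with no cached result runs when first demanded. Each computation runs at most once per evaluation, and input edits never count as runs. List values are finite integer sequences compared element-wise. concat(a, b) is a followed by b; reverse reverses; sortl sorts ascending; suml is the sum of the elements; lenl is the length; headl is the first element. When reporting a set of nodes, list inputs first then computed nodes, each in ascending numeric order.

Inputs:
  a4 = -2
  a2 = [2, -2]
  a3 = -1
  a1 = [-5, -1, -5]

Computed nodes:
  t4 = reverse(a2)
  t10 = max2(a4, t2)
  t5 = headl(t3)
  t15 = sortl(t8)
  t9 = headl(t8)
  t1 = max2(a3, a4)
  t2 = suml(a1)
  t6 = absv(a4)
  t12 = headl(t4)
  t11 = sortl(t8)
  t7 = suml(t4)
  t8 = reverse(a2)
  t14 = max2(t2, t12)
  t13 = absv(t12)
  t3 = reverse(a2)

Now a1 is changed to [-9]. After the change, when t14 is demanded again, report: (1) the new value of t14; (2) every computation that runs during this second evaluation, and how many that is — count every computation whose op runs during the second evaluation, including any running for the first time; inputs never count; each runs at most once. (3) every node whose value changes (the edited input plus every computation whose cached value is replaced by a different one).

First demand of the output computes:
  t2 = suml([-5, -1, -5]) = -11
  t4 = reverse([2, -2]) = [-2, 2]
  t12 = headl([-2, 2]) = -2
  t14 = max2(-11, -2) = -2

After the edit, cleaning proceeds:
  t2: a read changed (a1 [-5, -1, -5]->[-9]) — executes, giving -9.
  t14: a read changed (t2 -11->-9) — executes, giving -2 — identical to its old value.

Demanding t14 again yields -2.
2 computations run: t2, t14.
The nodes whose values change: a1, t2.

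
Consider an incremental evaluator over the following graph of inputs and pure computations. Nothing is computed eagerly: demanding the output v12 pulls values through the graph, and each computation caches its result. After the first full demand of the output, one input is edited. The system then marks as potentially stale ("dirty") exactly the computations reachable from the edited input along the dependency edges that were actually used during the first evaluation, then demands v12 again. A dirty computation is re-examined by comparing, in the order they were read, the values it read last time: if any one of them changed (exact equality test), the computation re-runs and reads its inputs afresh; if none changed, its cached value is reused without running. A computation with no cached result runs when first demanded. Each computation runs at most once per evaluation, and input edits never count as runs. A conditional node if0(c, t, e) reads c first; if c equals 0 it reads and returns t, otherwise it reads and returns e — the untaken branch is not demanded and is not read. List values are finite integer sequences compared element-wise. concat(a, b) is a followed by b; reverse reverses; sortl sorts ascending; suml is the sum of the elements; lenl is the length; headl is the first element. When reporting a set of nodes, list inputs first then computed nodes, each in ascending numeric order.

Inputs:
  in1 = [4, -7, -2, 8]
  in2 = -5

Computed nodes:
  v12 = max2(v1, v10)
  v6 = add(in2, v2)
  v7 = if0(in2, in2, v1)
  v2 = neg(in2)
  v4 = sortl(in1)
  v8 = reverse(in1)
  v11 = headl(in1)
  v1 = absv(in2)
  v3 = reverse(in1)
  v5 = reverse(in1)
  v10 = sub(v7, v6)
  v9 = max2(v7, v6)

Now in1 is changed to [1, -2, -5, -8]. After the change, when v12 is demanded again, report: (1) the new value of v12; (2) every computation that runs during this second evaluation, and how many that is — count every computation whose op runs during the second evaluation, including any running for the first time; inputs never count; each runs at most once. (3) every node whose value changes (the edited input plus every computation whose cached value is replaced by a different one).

Initial pass — values computed on the first demand:
  v1 = absv(-5) = 5
  v2 = neg(-5) = 5
  v6 = add(-5, 5) = 0
  v7 = if0(in2=-5 -> else branch v1) = 5
  v10 = sub(5, 0) = 5
  v12 = max2(5, 5) = 5

Second demand — change propagation:
  no demanded computation ever read in1, so the edit dirties nothing and nothing runs.

The important point: nothing the output needs ever reads in1, so the edit is invisible to it.

v12 now evaluates to 5.
Run set: none (0 run).
Changed values: in1.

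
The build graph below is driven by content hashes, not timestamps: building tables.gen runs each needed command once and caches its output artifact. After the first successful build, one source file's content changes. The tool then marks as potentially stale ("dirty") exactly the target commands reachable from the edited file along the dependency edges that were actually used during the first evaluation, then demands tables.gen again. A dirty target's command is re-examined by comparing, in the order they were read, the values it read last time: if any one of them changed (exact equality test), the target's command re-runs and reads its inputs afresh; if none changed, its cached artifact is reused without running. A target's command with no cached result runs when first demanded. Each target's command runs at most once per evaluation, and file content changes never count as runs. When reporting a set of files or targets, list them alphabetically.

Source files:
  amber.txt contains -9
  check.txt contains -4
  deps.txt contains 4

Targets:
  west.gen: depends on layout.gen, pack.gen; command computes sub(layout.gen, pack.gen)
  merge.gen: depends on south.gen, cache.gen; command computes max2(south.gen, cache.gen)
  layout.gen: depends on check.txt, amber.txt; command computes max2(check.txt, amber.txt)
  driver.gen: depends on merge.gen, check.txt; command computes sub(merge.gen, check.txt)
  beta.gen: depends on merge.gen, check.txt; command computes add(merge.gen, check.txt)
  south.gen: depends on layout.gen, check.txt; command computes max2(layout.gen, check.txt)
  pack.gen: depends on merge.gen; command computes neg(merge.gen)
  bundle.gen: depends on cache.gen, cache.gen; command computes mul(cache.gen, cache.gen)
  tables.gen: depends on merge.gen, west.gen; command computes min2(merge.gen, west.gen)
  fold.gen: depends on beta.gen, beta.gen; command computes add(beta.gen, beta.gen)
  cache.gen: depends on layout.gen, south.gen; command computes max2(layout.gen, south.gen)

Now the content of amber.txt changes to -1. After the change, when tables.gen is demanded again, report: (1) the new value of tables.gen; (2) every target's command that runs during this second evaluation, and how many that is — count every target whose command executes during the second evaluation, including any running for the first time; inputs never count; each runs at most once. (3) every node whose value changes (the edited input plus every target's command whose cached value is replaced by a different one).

Initial pass — values computed on the first demand:
  layout.gen = max2(-4, -9) = -4
  south.gen = max2(-4, -4) = -4
  cache.gen = max2(-4, -4) = -4
  merge.gen = max2(-4, -4) = -4
  pack.gen = neg(-4) = 4
  west.gen = sub(-4, 4) = -8
  tables.gen = min2(-4, -8) = -8

Second demand — change propagation:
  layout.gen: re-runs because amber.txt -9->-1; new result -1.
  south.gen: re-runs because layout.gen -4->-1; new result -1.
  cache.gen: re-runs because layout.gen -4->-1; south.gen -4->-1; new result -1.
  merge.gen: re-runs because south.gen -4->-1; cache.gen -4->-1; new result -1.
  pack.gen: re-runs because merge.gen -4->-1; new result 1.
  west.gen: re-runs because layout.gen -4->-1; pack.gen 4->1; new result -2.
  tables.gen: re-runs because merge.gen -4->-1; west.gen -8->-2; new result -2.

tables.gen now evaluates to -2.
Run set: cache.gen, layout.gen, merge.gen, pack.gen, south.gen, tables.gen, west.gen (7 run).
Changed values: amber.txt, cache.gen, layout.gen, merge.gen, pack.gen, south.gen, tables.gen, west.gen.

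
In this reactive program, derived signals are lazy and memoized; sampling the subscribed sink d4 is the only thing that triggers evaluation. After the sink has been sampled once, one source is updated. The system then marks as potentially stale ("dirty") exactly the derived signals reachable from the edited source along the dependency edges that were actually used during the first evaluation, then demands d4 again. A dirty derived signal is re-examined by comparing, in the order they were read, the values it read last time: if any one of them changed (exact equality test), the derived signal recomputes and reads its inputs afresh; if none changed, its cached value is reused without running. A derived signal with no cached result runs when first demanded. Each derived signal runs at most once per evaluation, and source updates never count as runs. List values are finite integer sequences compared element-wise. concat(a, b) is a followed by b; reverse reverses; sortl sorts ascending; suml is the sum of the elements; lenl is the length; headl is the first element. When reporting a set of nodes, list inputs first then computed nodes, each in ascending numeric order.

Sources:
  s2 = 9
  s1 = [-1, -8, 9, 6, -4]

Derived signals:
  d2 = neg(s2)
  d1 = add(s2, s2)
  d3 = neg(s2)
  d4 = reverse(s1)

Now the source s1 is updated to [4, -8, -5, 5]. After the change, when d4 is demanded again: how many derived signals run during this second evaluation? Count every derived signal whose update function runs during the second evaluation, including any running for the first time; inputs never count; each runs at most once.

1 derived signals run: d4.

First demand of the output computes:
  d4 = reverse([-1, -8, 9, 6, -4]) = [-4, 6, 9, -8, -1]

After the edit, cleaning proceeds:
  d4: a read changed (s1 [-1, -8, 9, 6, -4]->[4, -8, -5, 5]) — executes, giving [5, -5, -8, 4].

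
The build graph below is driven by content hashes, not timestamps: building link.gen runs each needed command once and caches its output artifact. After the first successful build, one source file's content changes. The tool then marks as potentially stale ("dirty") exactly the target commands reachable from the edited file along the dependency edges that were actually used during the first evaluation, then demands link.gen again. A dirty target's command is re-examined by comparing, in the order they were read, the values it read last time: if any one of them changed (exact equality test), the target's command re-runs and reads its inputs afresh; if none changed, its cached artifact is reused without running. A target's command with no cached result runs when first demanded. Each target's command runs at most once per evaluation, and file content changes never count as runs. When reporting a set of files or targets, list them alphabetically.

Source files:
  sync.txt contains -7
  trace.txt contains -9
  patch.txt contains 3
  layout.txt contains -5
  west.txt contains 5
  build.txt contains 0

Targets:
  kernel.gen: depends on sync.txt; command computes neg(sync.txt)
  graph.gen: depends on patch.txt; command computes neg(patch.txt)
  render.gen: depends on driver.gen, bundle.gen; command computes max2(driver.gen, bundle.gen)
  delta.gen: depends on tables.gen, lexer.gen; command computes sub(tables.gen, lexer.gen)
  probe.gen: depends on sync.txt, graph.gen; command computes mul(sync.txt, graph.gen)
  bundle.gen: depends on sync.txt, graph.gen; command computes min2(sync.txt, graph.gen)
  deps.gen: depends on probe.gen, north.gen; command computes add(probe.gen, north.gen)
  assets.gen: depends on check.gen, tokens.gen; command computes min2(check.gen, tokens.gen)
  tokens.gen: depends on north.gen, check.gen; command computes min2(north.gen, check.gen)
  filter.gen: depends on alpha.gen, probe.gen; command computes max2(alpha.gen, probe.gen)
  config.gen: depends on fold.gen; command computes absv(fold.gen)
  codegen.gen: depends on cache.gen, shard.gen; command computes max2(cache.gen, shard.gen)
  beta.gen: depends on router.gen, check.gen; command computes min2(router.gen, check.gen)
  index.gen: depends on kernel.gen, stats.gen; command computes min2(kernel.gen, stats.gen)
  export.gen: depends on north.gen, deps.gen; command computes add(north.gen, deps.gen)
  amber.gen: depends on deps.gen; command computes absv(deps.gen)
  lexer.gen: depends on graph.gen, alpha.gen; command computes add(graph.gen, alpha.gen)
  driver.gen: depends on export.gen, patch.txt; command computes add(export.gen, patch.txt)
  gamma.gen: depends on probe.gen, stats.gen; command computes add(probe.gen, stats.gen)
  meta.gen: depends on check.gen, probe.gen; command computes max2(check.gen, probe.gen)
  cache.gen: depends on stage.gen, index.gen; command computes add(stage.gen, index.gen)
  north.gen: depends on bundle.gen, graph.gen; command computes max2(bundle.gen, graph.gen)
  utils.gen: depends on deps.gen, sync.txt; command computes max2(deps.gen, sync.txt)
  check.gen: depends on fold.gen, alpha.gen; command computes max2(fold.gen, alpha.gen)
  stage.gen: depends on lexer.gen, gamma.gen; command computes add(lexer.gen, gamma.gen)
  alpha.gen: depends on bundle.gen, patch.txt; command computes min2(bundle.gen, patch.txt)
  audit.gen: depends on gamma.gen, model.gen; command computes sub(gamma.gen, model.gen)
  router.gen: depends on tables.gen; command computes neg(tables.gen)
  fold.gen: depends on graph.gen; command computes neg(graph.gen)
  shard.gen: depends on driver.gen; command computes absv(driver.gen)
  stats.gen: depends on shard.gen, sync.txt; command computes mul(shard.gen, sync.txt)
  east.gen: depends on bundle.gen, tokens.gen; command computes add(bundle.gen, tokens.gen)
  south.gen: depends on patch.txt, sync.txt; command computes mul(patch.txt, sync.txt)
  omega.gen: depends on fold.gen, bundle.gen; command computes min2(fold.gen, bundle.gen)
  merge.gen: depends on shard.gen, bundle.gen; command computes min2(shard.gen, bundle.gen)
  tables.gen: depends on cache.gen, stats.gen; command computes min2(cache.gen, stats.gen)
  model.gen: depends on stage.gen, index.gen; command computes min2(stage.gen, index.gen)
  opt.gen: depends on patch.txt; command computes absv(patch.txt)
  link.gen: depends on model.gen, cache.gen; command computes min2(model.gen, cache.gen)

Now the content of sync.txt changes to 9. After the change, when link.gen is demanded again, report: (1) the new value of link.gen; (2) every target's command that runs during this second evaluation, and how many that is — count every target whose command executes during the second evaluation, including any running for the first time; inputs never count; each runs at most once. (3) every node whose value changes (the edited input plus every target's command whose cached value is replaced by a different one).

link.gen now evaluates to -9.
Run set: alpha.gen, bundle.gen, cache.gen, deps.gen, driver.gen, export.gen, gamma.gen, index.gen, kernel.gen, lexer.gen, link.gen, model.gen, north.gen, probe.gen, shard.gen, stage.gen, stats.gen (17 run).
Changed values: alpha.gen, bundle.gen, cache.gen, deps.gen, driver.gen, export.gen, gamma.gen, index.gen, kernel.gen, lexer.gen, link.gen, model.gen, probe.gen, shard.gen, stage.gen, stats.gen, sync.txt.

Initial pass — values computed on the first demand:
  graph.gen = neg(3) = -3
  bundle.gen = min2(-7, -3) = -7
  alpha.gen = min2(-7, 3) = -7
  kernel.gen = neg(-7) = 7
  lexer.gen = add(-3, -7) = -10
  north.gen = max2(-7, -3) = -3
  probe.gen = mul(-7, -3) = 21
  deps.gen = add(21, -3) = 18
  export.gen = add(-3, 18) = 15
  driver.gen = add(15, 3) = 18
  shard.gen = absv(18) = 18
  stats.gen = mul(18, -7) = -126
  gamma.gen = add(21, -126) = -105
  index.gen = min2(7, -126) = -126
  stage.gen = add(-10, -105) = -115
  cache.gen = add(-115, -126) = -241
  model.gen = min2(-115, -126) = -126
  link.gen = min2(-126, -241) = -241

Second demand — change propagation:
  bundle.gen: re-runs because sync.txt -7->9; new result -3.
  alpha.gen: re-runs because bundle.gen -7->-3; new result -3.
  kernel.gen: re-runs because sync.txt -7->9; new result -9.
  lexer.gen: re-runs because alpha.gen -7->-3; new result -6.
  north.gen: re-runs because bundle.gen -7->-3; new result -3 (unchanged).
  probe.gen: re-runs because sync.txt -7->9; new result -27.
  deps.gen: re-runs because probe.gen 21->-27; new result -30.
  export.gen: re-runs because deps.gen 18->-30; new result -33.
  driver.gen: re-runs because export.gen 15->-33; new result -30.
  shard.gen: re-runs because driver.gen 18->-30; new result 30.
  stats.gen: re-runs because shard.gen 18->30; sync.txt -7->9; new result 270.
  gamma.gen: re-runs because probe.gen 21->-27; stats.gen -126->270; new result 243.
  index.gen: re-runs because kernel.gen 7->-9; stats.gen -126->270; new result -9.
  stage.gen: re-runs because lexer.gen -10->-6; gamma.gen -105->243; new result 237.
  cache.gen: re-runs because stage.gen -115->237; index.gen -126->-9; new result 228.
  model.gen: re-runs because stage.gen -115->237; index.gen -126->-9; new result -9.
  link.gen: re-runs because model.gen -126->-9; cache.gen -241->228; new result -9.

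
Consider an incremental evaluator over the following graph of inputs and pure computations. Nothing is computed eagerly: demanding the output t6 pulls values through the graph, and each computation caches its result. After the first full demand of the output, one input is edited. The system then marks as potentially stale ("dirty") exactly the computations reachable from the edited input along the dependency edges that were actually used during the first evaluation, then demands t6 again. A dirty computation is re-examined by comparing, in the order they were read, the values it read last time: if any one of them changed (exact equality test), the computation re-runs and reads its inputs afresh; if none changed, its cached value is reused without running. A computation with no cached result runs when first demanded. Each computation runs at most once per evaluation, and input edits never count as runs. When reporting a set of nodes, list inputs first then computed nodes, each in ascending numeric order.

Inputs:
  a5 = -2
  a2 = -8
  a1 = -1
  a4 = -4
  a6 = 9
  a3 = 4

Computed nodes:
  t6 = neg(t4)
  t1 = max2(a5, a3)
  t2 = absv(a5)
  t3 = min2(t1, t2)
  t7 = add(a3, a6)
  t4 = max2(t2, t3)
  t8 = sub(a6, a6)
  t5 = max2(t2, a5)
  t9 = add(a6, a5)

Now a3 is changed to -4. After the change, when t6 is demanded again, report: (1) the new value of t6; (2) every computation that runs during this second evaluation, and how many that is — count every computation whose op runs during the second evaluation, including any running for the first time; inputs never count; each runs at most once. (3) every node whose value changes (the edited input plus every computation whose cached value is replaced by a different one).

t6 now evaluates to -2.
Run set: t1, t3, t4 (3 run).
Changed values: a3, t1, t3.
The important point: t4 recomputes to an identical value, and the output ends up unchanged.

Initial pass — values computed on the first demand:
  t1 = max2(-2, 4) = 4
  t2 = absv(-2) = 2
  t3 = min2(4, 2) = 2
  t4 = max2(2, 2) = 2
  t6 = neg(2) = -2

Second demand — change propagation:
  t1: re-runs because a3 4->-4; new result -2.
  t3: re-runs because t1 4->-2; new result -2.
  t4: re-runs because t3 2->-2; new result 2 (unchanged).
  t6: re-examined; everything it read last time is the same (t4 unchanged) — cache -2 kept, no run.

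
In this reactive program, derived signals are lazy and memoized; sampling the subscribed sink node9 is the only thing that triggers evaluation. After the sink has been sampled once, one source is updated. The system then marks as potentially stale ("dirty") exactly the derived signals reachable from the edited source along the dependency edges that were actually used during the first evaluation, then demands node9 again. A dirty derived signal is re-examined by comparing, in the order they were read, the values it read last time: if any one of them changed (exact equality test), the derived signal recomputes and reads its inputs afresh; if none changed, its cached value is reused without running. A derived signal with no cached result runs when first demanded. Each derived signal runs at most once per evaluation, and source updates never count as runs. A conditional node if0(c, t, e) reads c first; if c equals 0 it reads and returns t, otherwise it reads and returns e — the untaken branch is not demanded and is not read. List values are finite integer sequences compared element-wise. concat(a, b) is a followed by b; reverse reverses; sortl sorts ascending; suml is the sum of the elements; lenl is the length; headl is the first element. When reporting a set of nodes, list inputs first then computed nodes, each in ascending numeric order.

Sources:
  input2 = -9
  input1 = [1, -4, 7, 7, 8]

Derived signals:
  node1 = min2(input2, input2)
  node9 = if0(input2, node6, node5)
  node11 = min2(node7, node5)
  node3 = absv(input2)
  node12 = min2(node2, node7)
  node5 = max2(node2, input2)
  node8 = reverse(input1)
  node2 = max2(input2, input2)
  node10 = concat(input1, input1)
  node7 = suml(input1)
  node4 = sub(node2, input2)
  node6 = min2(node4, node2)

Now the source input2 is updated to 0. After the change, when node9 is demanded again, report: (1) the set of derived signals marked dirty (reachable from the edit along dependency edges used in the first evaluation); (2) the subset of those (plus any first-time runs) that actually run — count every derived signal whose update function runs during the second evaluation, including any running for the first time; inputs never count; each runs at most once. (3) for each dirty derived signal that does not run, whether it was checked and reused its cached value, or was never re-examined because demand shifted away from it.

The edit dirties: node2, node5, node9.
4 derived signals run: node2, node4, node6, node9.
Unvisited dirty nodes (no longer demanded): node5.
Note the branch switch — demand abandons node5, which is never re-examined.

First demand of the output computes:
  node2 = max2(-9, -9) = -9
  node5 = max2(-9, -9) = -9
  node9 = if0(input2=-9 -> else branch node5) = -9

After the edit, cleaning proceeds:
  node2: a read changed (input2 -9->0; input2 -9->0) — executes, giving 0.
  node4: had never run; runs now, result 0.
  node5: stays stale; no demand reaches it after the flip.
  node6: had never run; runs now, result 0.
  node9: a read changed (input2 -9->0) — executes, giving 0.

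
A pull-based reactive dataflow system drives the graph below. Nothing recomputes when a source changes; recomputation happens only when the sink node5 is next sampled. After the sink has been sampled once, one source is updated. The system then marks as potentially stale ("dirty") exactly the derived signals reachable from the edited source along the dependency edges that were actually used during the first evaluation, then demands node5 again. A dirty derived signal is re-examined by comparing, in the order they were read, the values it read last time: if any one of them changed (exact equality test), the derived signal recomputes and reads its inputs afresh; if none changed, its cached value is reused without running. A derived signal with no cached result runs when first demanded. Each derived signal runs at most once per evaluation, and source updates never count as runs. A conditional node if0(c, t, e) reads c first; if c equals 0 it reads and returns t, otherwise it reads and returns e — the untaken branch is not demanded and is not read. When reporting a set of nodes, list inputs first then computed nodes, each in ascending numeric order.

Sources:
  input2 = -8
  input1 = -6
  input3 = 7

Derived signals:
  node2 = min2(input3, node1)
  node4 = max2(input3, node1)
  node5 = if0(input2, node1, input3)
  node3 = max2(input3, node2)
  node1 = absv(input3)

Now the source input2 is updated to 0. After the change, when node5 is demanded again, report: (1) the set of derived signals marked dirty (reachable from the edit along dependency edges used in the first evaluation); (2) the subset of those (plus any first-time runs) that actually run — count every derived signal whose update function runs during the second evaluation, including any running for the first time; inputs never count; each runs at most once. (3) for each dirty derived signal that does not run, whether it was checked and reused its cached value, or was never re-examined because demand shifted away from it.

First evaluation (everything demanded from the output):
  node5 = if0(input2=-8 -> else branch input3) = 7

Propagation after the edit:
  node1: demanded for the first time — runs, produces 7.
  node5: runs — input2 -8->0; result 7 (same value as before).

Key observation: a condition flipped, so demand reaches new nodes — node1 runs for the first time.

Marked dirty: node5.
Derived signals that run: node1, node5 — 2 in total.
Every dirty derived signal ran.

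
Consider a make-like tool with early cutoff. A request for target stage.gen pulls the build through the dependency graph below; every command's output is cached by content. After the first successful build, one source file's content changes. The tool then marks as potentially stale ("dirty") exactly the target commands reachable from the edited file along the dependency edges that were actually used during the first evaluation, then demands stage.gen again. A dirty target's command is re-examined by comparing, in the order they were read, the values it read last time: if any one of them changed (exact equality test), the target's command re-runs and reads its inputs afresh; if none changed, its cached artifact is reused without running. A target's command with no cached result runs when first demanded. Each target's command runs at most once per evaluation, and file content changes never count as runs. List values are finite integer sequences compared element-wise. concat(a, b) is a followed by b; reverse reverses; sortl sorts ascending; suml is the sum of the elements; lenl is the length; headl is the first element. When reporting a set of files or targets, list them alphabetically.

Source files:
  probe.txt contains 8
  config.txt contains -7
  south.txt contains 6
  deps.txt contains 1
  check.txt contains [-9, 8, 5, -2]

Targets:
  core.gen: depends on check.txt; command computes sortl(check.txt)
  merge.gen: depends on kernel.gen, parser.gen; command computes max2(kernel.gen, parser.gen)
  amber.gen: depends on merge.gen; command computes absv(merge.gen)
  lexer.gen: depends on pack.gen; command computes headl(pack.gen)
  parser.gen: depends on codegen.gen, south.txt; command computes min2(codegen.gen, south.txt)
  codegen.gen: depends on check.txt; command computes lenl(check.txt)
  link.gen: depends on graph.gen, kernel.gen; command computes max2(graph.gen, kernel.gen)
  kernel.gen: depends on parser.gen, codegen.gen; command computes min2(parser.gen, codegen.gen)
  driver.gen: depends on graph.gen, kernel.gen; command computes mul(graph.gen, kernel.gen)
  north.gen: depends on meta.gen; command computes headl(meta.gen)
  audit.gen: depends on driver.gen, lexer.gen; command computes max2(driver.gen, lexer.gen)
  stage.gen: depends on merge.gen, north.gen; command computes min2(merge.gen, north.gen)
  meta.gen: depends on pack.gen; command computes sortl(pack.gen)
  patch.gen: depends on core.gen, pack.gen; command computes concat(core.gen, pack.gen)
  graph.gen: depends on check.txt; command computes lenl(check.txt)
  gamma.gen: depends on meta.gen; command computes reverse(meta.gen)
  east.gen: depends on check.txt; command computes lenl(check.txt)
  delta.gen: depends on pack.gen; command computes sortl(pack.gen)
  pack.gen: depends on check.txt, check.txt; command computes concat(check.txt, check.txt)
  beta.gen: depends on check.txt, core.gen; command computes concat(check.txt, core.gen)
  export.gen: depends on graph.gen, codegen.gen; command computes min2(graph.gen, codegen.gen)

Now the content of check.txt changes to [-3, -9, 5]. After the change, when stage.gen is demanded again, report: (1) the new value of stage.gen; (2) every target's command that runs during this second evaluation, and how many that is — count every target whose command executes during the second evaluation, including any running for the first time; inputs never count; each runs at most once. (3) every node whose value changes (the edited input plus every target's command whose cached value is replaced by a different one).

Demanding stage.gen again yields -9.
8 target commands run: codegen.gen, kernel.gen, merge.gen, meta.gen, north.gen, pack.gen, parser.gen, stage.gen.
The nodes whose values change: check.txt, codegen.gen, kernel.gen, merge.gen, meta.gen, pack.gen, parser.gen.

First demand of the output computes:
  codegen.gen = lenl([-9, 8, 5, -2]) = 4
  pack.gen = concat([-9, 8, 5, -2], [-9, 8, 5, -2]) = [-9, 8, 5, -2, -9, 8, 5, -2]
  meta.gen = sortl([-9, 8, 5, -2, -9, 8, 5, -2]) = [-9, -9, -2, -2, 5, 5, 8, 8]
  north.gen = headl([-9, -9, -2, -2, 5, 5, 8, 8]) = -9
  parser.gen = min2(4, 6) = 4
  kernel.gen = min2(4, 4) = 4
  merge.gen = max2(4, 4) = 4
  stage.gen = min2(4, -9) = -9

After the edit, cleaning proceeds:
  codegen.gen: a read changed (check.txt [-9, 8, 5, -2]->[-3, -9, 5]) — executes, giving 3.
  pack.gen: a read changed (check.txt [-9, 8, 5, -2]->[-3, -9, 5]; check.txt [-9, 8, 5, -2]->[-3, -9, 5]) — executes, giving [-3, -9, 5, -3, -9, 5].
  meta.gen: a read changed (pack.gen [-9, 8, 5, -2, -9, 8, 5, -2]->[-3, -9, 5, -3, -9, 5]) — executes, giving [-9, -9, -3, -3, 5, 5].
  north.gen: a read changed (meta.gen [-9, -9, -2, -2, 5, 5, 8, 8]->[-9, -9, -3, -3, 5, 5]) — executes, giving -9 — identical to its old value.
  parser.gen: a read changed (codegen.gen 4->3) — executes, giving 3.
  kernel.gen: a read changed (parser.gen 4->3; codegen.gen 4->3) — executes, giving 3.
  merge.gen: a read changed (kernel.gen 4->3; parser.gen 4->3) — executes, giving 3.
  stage.gen: a read changed (merge.gen 4->3) — executes, giving -9 — identical to its old value.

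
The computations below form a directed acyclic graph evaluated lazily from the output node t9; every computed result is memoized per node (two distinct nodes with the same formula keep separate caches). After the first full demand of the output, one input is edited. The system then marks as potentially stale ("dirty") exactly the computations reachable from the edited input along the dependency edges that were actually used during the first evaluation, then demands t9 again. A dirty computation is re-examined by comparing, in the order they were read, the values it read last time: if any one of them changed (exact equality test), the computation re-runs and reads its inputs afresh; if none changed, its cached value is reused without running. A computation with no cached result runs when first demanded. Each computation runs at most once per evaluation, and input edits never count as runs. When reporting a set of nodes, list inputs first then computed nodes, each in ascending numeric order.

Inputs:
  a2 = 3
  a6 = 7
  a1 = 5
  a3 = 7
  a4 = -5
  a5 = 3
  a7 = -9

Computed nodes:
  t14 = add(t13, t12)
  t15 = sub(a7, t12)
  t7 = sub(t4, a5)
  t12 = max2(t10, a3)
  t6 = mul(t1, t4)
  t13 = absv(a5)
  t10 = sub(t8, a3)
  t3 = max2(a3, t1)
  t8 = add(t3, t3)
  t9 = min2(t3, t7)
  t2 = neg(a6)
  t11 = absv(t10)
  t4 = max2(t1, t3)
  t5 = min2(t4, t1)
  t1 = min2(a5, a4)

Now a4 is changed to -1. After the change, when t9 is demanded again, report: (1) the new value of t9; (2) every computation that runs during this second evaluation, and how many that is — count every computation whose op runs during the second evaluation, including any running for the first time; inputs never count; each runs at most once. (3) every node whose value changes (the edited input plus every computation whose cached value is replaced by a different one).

Demanding t9 again yields 4.
3 computations run: t1, t3, t4.
The nodes whose values change: a4, t1.
Note where the cutoff bites: t7 is checked, finds nothing changed, and keeps its cache.

First demand of the output computes:
  t1 = min2(3, -5) = -5
  t3 = max2(7, -5) = 7
  t4 = max2(-5, 7) = 7
  t7 = sub(7, 3) = 4
  t9 = min2(7, 4) = 4

After the edit, cleaning proceeds:
  t1: a read changed (a4 -5->-1) — executes, giving -1.
  t3: a read changed (t1 -5->-1) — executes, giving 7 — identical to its old value.
  t4: a read changed (t1 -5->-1) — executes, giving 7 — identical to its old value.
  t7: dirty, but its reads are unchanged (t4 unchanged, a5 unchanged); cached 4 stands.
  t9: dirty, but its reads are unchanged (t3 unchanged, t7 unchanged); cached 4 stands.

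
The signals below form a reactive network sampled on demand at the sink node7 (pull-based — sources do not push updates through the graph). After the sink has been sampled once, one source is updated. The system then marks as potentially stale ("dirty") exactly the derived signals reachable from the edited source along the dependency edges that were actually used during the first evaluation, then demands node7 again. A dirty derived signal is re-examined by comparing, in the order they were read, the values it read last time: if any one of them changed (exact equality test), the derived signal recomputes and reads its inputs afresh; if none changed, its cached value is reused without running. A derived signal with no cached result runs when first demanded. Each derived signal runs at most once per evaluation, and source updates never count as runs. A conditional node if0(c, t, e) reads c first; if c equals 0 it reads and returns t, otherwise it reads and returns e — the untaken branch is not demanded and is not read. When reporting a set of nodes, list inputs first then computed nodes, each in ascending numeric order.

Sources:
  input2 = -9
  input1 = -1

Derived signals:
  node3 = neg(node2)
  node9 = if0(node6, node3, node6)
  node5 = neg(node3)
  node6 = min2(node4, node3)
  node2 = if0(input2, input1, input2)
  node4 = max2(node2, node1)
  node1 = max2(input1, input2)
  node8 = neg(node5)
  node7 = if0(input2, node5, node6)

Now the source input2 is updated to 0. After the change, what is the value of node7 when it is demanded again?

node7 now evaluates to -1.
The important point: the flipped condition redirects demand; node1, node4, node6 are left stale, never re-checked.

Initial pass — values computed on the first demand:
  node1 = max2(-1, -9) = -1
  node2 = if0(input2=-9 -> else branch input2) = -9
  node3 = neg(-9) = 9
  node4 = max2(-9, -1) = -1
  node6 = min2(-1, 9) = -1
  node7 = if0(input2=-9 -> else branch node6) = -1

Second demand — change propagation:
  node1: dirty yet unreached — the second evaluation never asks for it.
  node2: re-runs because input2 -9->0; input2 -9->0; new result -1.
  node3: re-runs because node2 -9->-1; new result 1.
  node4: dirty yet unreached — the second evaluation never asks for it.
  node5: newly demanded (no cache) — executes and yields -1.
  node6: dirty yet unreached — the second evaluation never asks for it.
  node7: re-runs because input2 -9->0; new result -1 (unchanged).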